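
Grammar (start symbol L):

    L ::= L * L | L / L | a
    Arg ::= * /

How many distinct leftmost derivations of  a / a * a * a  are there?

5

Parse trees for a / a * a * a:
  [L [L [L a] / [L a]] * [L [L a] * [L a]]]
  [L [L [L [L a] / [L a]] * [L a]] * [L a]]
  [L [L [L a] / [L [L a] * [L a]]] * [L a]]
  [L [L a] / [L [L a] * [L [L a] * [L a]]]]
  [L [L a] / [L [L [L a] * [L a]] * [L a]]]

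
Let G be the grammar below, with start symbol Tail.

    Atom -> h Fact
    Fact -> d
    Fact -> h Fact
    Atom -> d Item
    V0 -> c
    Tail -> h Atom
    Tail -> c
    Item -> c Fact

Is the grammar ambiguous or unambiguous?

Unambiguous

Only Tail, Atom, Item, Fact are reachable from Tail; ignoring the rest: The reachable rules are right-linear with at most one rule per (nonterminal, next-terminal) pair. Each input token forces the next rule, so parsing is deterministic.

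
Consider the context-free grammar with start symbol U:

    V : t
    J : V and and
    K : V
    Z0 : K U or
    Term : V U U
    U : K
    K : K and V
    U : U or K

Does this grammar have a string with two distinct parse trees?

Unambiguous

Only U, K, V are reachable from U; ignoring the rest: This is a standard precedence ladder (U over K over V), with each level left-recursive on its own operator ('or' at U, 'and' at K). That structure is LR(1), hence unambiguous.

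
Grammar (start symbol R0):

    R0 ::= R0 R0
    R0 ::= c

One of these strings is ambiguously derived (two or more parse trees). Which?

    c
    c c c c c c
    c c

c: 1 tree
c c c c c c: 42 trees
c c: 1 tree

c c c c c c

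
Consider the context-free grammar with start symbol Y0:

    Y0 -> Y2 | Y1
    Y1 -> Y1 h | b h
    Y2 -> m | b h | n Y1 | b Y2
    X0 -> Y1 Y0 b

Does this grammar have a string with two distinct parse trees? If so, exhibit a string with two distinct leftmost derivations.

Ambiguous

Witness: b h

Derivation 1: Y0 ⇒ Y2 ⇒ b h
Derivation 2: Y0 ⇒ Y1 ⇒ b h

Two distinct leftmost derivations for the same string.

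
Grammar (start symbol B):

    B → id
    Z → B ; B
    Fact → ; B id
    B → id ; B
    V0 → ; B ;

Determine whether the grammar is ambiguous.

Unambiguous

Only B is reachable from B; ignoring the rest: Right-recursive list with a separator: after each atom, whether the separator follows determines the rule. One parse per string.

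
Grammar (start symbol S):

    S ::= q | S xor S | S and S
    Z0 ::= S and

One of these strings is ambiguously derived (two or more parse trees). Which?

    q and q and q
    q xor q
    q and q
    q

q and q and q

q and q and q: 2 trees
q xor q: 1 tree
q and q: 1 tree
q: 1 tree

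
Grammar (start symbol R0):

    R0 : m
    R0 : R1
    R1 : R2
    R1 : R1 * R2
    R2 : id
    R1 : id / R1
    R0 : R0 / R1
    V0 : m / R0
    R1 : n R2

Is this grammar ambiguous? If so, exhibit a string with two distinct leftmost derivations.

Ambiguous

Witness: id / id

Derivation 1: R0 ⇒ R1 ⇒ id / R1 ⇒ id / R2 ⇒ id / id
Derivation 2: R0 ⇒ R0 / R1 ⇒ R1 / R1 ⇒ R2 / R1 ⇒ id / R1 ⇒ id / R2 ⇒ id / id

Two distinct leftmost derivations for the same string.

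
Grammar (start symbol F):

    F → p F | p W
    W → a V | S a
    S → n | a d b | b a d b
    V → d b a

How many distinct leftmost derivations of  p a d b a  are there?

2

Parse trees for p a d b a:
  [F p [W a [V d b a]]]
  [F p [W [S a d b] a]]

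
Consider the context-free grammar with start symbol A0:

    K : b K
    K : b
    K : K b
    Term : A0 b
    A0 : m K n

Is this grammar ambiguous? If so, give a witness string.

Ambiguous

Witness: m b b n

Derivation 1: A0 ⇒ m K n ⇒ m b K n ⇒ m b b n
Derivation 2: A0 ⇒ m K n ⇒ m K b n ⇒ m b b n

Two distinct leftmost derivations for the same string.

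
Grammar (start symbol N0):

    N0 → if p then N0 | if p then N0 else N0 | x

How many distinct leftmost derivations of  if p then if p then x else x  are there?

2

Parse trees for if p then if p then x else x:
  [N0 if p then [N0 if p then [N0 x] else [N0 x]]]
  [N0 if p then [N0 if p then [N0 x]] else [N0 x]]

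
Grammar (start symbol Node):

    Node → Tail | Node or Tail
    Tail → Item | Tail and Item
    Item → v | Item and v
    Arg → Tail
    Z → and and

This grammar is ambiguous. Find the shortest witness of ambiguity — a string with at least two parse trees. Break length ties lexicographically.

length 1: no string has ≥2 trees
length 3: v and v has 2 parse trees

Two derivations of v and v:
  Node ⇒ Tail ⇒ Item ⇒ Item and v ⇒ v and v
  Node ⇒ Tail ⇒ Tail and Item ⇒ Item and Item ⇒ v and Item ⇒ v and v

v and v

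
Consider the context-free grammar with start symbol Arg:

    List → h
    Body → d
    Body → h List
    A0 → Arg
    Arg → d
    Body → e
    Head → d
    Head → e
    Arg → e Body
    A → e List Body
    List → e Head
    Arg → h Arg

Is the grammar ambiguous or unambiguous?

(A0, A are unreachable from Arg, so their rules don't affect L(Arg).) Restricted to the reachable nonterminals, every rule has the form A → t or A → t B, and no two rules for the same A share a first terminal. The grammar encodes a DFA — one run per string.

Unambiguous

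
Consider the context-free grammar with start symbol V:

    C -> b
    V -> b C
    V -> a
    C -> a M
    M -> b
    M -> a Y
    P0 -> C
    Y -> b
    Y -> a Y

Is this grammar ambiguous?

Unambiguous

Only V, C, M, Y are reachable from V; ignoring the rest: Restricted to the reachable nonterminals, every rule has the form A → t or A → t B, and no two rules for the same A share a first terminal. The grammar encodes a DFA — one run per string.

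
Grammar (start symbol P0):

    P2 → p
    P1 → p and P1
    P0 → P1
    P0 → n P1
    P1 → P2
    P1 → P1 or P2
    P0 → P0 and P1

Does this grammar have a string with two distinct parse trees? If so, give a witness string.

Witness: p and p

Derivation 1: P0 ⇒ P1 ⇒ p and P1 ⇒ p and P2 ⇒ p and p
Derivation 2: P0 ⇒ P0 and P1 ⇒ P1 and P1 ⇒ P2 and P1 ⇒ p and P1 ⇒ p and P2 ⇒ p and p

Two distinct leftmost derivations for the same string.

Ambiguous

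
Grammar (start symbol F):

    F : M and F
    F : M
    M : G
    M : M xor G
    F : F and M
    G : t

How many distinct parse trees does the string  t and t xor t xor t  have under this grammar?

2

Parse trees for t and t xor t xor t:
  [F [M [G t]] and [F [M [M [M [G t]] xor [G t]] xor [G t]]]]
  [F [F [M [G t]]] and [M [M [M [G t]] xor [G t]] xor [G t]]]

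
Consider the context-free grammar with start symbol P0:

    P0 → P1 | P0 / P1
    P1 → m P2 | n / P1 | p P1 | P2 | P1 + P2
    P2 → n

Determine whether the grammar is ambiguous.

Witness: n / n

Derivation 1: P0 ⇒ P1 ⇒ n / P1 ⇒ n / P2 ⇒ n / n
Derivation 2: P0 ⇒ P0 / P1 ⇒ P1 / P1 ⇒ P2 / P1 ⇒ n / P1 ⇒ n / P2 ⇒ n / n

Two distinct leftmost derivations for the same string.

Ambiguous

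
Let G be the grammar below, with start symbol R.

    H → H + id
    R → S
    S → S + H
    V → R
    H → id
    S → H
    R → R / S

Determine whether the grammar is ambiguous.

Witness: id + id

Derivation 1: R ⇒ S ⇒ S + H ⇒ H + H ⇒ id + H ⇒ id + id
Derivation 2: R ⇒ S ⇒ H ⇒ H + id ⇒ id + id

Two distinct leftmost derivations for the same string.

Ambiguous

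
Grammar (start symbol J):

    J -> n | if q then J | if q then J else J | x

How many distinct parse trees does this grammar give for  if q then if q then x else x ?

Parse trees for if q then if q then x else x:
  [J if q then [J if q then [J x] else [J x]]]
  [J if q then [J if q then [J x]] else [J x]]

2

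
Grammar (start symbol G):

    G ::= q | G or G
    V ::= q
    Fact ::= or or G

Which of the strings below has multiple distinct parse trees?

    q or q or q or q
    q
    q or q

q or q or q or q: 5 trees
q: 1 tree
q or q: 1 tree

q or q or q or q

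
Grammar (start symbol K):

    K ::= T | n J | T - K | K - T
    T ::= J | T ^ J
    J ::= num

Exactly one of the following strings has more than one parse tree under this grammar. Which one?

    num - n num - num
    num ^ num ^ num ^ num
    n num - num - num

num - n num - num: 2 trees
num ^ num ^ num ^ num: 1 tree
n num - num - num: 1 tree

num - n num - num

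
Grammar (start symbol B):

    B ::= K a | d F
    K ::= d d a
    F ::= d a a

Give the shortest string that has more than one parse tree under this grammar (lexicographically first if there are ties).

d d a a

length 4: d d a a has 2 parse trees

Two derivations of d d a a:
  B ⇒ K a ⇒ d d a a
  B ⇒ d F ⇒ d d a a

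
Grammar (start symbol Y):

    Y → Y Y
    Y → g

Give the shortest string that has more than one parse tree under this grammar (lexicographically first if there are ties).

length 1: no string has ≥2 trees
length 2: no string has ≥2 trees
length 3: g g g has 2 parse trees

Two derivations of g g g:
  Y ⇒ Y Y ⇒ Y Y Y ⇒ g Y Y ⇒ g g Y ⇒ g g g
  Y ⇒ Y Y ⇒ g Y ⇒ g Y Y ⇒ g g Y ⇒ g g g

g g g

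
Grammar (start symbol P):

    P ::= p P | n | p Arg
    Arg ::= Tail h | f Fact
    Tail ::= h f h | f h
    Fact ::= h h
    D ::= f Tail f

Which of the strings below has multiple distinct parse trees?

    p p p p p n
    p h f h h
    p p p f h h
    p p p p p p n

p p p f h h

p p p p p n: 1 tree
p h f h h: 1 tree
p p p f h h: 2 trees
p p p p p p n: 1 tree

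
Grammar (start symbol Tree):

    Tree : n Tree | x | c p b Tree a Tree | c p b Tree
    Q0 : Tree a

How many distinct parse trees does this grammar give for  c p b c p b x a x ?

Parse trees for c p b c p b x a x:
  [Tree c p b [Tree c p b [Tree x]] a [Tree x]]
  [Tree c p b [Tree c p b [Tree x] a [Tree x]]]

2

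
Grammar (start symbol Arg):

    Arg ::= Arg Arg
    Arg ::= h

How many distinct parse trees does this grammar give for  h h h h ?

5

Parse trees for h h h h:
  [Arg [Arg h] [Arg [Arg h] [Arg [Arg h] [Arg h]]]]
  [Arg [Arg h] [Arg [Arg [Arg h] [Arg h]] [Arg h]]]
  [Arg [Arg [Arg h] [Arg h]] [Arg [Arg h] [Arg h]]]
  [Arg [Arg [Arg h] [Arg [Arg h] [Arg h]]] [Arg h]]
  [Arg [Arg [Arg [Arg h] [Arg h]] [Arg h]] [Arg h]]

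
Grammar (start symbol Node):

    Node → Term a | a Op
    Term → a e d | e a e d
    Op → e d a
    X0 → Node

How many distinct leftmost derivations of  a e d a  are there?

Parse trees for a e d a:
  [Node [Term a e d] a]
  [Node a [Op e d a]]

2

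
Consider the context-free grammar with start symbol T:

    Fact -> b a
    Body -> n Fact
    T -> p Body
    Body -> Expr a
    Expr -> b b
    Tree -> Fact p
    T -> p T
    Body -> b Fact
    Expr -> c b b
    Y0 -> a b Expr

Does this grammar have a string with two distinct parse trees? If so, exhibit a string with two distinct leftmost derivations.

Witness: p b b a

Derivation 1: T ⇒ p Body ⇒ p Expr a ⇒ p b b a
Derivation 2: T ⇒ p Body ⇒ p b Fact ⇒ p b b a

Two distinct leftmost derivations for the same string.

Ambiguous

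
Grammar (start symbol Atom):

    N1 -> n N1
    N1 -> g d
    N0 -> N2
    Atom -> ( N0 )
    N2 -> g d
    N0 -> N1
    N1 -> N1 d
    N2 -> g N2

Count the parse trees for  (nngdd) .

3

Parse trees for (nngdd):
  [Atom ( [N0 [N1 n [N1 n [N1 [N1 g d] d]]]] )]
  [Atom ( [N0 [N1 n [N1 [N1 n [N1 g d]] d]]] )]
  [Atom ( [N0 [N1 [N1 n [N1 n [N1 g d]]] d]] )]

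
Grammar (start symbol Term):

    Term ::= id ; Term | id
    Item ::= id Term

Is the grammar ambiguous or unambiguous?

Unambiguous

Only Term is reachable from Term; ignoring the rest: The reachable grammar is A → atom sep A | atom. Each atom is followed by either the separator (recurse) or end-of-string (stop) — no choice point.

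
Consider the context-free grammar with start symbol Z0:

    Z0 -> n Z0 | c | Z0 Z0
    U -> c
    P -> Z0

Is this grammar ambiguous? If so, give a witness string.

Witness: c c c

Derivation 1: Z0 ⇒ Z0 Z0 ⇒ c Z0 ⇒ c Z0 Z0 ⇒ c c Z0 ⇒ c c c
Derivation 2: Z0 ⇒ Z0 Z0 ⇒ Z0 Z0 Z0 ⇒ c Z0 Z0 ⇒ c c Z0 ⇒ c c c

Two distinct leftmost derivations for the same string.

Ambiguous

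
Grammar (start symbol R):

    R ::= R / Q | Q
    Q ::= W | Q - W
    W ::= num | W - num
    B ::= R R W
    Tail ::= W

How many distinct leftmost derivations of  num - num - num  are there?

4

Parse trees for num - num - num:
  [R [Q [W [W [W num] - num] - num]]]
  [R [Q [Q [W num]] - [W [W num] - num]]]
  [R [Q [Q [W [W num] - num]] - [W num]]]
  [R [Q [Q [Q [W num]] - [W num]] - [W num]]]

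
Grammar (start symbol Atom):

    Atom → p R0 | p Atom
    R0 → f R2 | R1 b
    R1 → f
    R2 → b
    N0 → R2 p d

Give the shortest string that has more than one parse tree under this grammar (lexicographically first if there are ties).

length 3: p f b has 2 parse trees

Two derivations of p f b:
  Atom ⇒ p R0 ⇒ p f R2 ⇒ p f b
  Atom ⇒ p R0 ⇒ p R1 b ⇒ p f b

p f b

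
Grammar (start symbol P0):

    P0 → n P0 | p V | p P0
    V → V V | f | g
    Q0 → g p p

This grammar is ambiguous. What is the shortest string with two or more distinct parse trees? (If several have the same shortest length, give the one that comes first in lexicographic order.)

length 2: no string has ≥2 trees
length 3: no string has ≥2 trees
length 4: p f f f has 2 parse trees

Two derivations of p f f f:
  P0 ⇒ p V ⇒ p V V ⇒ p V V V ⇒ p f V V ⇒ p f f V ⇒ p f f f
  P0 ⇒ p V ⇒ p V V ⇒ p f V ⇒ p f V V ⇒ p f f V ⇒ p f f f

p f f f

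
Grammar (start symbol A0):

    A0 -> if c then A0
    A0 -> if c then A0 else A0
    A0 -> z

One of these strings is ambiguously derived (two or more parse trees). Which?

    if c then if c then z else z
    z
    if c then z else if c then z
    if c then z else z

if c then if c then z else z: 2 trees
z: 1 tree
if c then z else if c then z: 1 tree
if c then z else z: 1 tree

if c then if c then z else z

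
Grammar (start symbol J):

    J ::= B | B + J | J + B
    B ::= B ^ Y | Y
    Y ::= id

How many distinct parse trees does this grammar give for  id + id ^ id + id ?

Parse trees for id + id ^ id + id:
  [J [B [Y id]] + [J [B [B [Y id]] ^ [Y id]] + [J [B [Y id]]]]]
  [J [B [Y id]] + [J [J [B [B [Y id]] ^ [Y id]]] + [B [Y id]]]]
  [J [J [B [Y id]] + [J [B [B [Y id]] ^ [Y id]]]] + [B [Y id]]]
  [J [J [J [B [Y id]]] + [B [B [Y id]] ^ [Y id]]] + [B [Y id]]]

4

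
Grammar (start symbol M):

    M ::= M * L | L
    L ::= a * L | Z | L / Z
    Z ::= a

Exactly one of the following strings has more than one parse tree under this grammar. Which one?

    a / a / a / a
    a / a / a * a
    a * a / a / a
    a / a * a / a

a * a / a / a

a / a / a / a: 1 tree
a / a / a * a: 1 tree
a * a / a / a: 4 trees
a / a * a / a: 1 tree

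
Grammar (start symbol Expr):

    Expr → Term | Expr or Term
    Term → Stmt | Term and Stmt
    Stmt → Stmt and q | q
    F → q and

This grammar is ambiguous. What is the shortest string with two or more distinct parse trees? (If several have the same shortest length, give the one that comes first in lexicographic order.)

q and q

length 1: no string has ≥2 trees
length 3: q and q has 2 parse trees

Two derivations of q and q:
  Expr ⇒ Term ⇒ Stmt ⇒ Stmt and q ⇒ q and q
  Expr ⇒ Term ⇒ Term and Stmt ⇒ Stmt and Stmt ⇒ q and Stmt ⇒ q and q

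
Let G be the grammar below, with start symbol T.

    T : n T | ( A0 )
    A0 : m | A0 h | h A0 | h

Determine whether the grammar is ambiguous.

Ambiguous

Witness: ( h h )

Derivation 1: T ⇒ ( A0 ) ⇒ ( A0 h ) ⇒ ( h h )
Derivation 2: T ⇒ ( A0 ) ⇒ ( h A0 ) ⇒ ( h h )

Two distinct leftmost derivations for the same string.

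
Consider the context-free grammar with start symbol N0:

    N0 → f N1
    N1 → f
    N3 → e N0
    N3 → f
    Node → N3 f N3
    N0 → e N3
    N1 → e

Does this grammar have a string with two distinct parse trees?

Only N0, N1, N3 are reachable from N0; ignoring the rest: Each reachable nonterminal has at most one production per leading terminal, and all productions are right-linear; the derivation is determined token-by-token.

Unambiguous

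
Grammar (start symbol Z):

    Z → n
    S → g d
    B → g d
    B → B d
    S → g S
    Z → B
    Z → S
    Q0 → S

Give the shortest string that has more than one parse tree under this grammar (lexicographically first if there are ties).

g d

length 1: no string has ≥2 trees
length 2: g d has 2 parse trees

Two derivations of g d:
  Z ⇒ B ⇒ g d
  Z ⇒ S ⇒ g d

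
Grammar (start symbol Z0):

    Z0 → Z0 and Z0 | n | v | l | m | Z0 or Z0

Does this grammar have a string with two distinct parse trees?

Witness: l and l and l

Derivation 1: Z0 ⇒ Z0 and Z0 ⇒ Z0 and Z0 and Z0 ⇒ l and Z0 and Z0 ⇒ l and l and Z0 ⇒ l and l and l
Derivation 2: Z0 ⇒ Z0 and Z0 ⇒ l and Z0 ⇒ l and Z0 and Z0 ⇒ l and l and Z0 ⇒ l and l and l

Two distinct leftmost derivations for the same string.

Ambiguous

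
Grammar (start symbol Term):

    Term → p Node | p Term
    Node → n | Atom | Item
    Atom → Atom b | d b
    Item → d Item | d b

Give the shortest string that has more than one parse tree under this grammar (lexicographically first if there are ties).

length 2: no string has ≥2 trees
length 3: p d b has 2 parse trees

Two derivations of p d b:
  Term ⇒ p Node ⇒ p Atom ⇒ p d b
  Term ⇒ p Node ⇒ p Item ⇒ p d b

p d b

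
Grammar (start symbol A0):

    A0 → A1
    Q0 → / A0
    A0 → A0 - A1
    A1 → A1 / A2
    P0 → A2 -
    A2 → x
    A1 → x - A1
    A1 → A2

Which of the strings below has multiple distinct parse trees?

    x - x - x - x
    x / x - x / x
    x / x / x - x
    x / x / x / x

x - x - x - x: 8 trees
x / x - x / x: 1 tree
x / x / x - x: 1 tree
x / x / x / x: 1 tree

x - x - x - x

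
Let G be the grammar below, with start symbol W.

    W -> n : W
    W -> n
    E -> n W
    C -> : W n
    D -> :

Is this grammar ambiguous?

Unambiguous

(D, C, E are unreachable from W, so their rules don't affect L(W).) Right-recursive list with a separator: after each atom, whether the separator follows determines the rule. One parse per string.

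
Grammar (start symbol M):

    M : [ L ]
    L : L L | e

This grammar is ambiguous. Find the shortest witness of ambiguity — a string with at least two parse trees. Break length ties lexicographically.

[ e e e ]

length 3: no string has ≥2 trees
length 4: no string has ≥2 trees
length 5: [ e e e ] has 2 parse trees

Two derivations of [ e e e ]:
  M ⇒ [ L ] ⇒ [ L L ] ⇒ [ L L L ] ⇒ [ e L L ] ⇒ [ e e L ] ⇒ [ e e e ]
  M ⇒ [ L ] ⇒ [ L L ] ⇒ [ e L ] ⇒ [ e L L ] ⇒ [ e e L ] ⇒ [ e e e ]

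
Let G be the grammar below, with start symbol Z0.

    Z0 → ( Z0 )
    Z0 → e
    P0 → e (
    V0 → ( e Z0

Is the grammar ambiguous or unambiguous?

Unambiguous

Only Z0 is reachable from Z0; ignoring the rest: L(Z0) is { openⁿ atom closeⁿ : n ≥ 0 }. The bracket depth fixes n, and the derivation is forced at every step.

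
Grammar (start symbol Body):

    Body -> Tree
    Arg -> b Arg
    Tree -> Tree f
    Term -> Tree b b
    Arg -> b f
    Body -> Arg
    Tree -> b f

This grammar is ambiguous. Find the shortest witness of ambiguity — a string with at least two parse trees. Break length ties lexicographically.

length 2: b f has 2 parse trees

Two derivations of b f:
  Body ⇒ Tree ⇒ b f
  Body ⇒ Arg ⇒ b f

b f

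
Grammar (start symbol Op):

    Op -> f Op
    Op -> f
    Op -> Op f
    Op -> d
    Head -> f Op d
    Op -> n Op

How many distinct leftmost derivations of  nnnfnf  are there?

Parse trees for nnnfnf:
  [Op n [Op n [Op n [Op f [Op n [Op f]]]]]]

1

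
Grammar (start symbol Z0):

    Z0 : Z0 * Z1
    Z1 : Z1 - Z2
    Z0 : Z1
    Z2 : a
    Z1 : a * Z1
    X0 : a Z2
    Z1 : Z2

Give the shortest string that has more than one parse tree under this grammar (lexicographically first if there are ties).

a * a

length 1: no string has ≥2 trees
length 3: a * a has 2 parse trees

Two derivations of a * a:
  Z0 ⇒ Z0 * Z1 ⇒ Z1 * Z1 ⇒ Z2 * Z1 ⇒ a * Z1 ⇒ a * Z2 ⇒ a * a
  Z0 ⇒ Z1 ⇒ a * Z1 ⇒ a * Z2 ⇒ a * a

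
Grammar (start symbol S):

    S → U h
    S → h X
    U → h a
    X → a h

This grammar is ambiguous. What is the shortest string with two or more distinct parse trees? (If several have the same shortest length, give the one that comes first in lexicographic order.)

length 3: h a h has 2 parse trees

Two derivations of h a h:
  S ⇒ U h ⇒ h a h
  S ⇒ h X ⇒ h a h

h a h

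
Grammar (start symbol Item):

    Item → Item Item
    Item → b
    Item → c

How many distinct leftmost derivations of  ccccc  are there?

Parse trees for ccccc (showing first 6 of 14):
  [Item [Item c] [Item [Item c] [Item [Item c] [Item [Item c] [Item c]]]]]
  [Item [Item c] [Item [Item c] [Item [Item [Item c] [Item c]] [Item c]]]]
  [Item [Item c] [Item [Item [Item c] [Item c]] [Item [Item c] [Item c]]]]
  [Item [Item c] [Item [Item [Item c] [Item [Item c] [Item c]]] [Item c]]]
  [Item [Item c] [Item [Item [Item [Item c] [Item c]] [Item c]] [Item c]]]
  [Item [Item [Item c] [Item c]] [Item [Item c] [Item [Item c] [Item c]]]]

14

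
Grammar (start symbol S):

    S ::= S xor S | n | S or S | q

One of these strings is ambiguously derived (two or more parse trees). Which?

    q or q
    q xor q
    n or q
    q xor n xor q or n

q xor n xor q or n

q or q: 1 tree
q xor q: 1 tree
n or q: 1 tree
q xor n xor q or n: 5 trees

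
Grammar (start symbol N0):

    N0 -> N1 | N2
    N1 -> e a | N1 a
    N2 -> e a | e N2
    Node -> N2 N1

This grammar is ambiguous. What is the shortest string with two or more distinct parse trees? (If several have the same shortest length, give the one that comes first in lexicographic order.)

e a

length 2: e a has 2 parse trees

Two derivations of e a:
  N0 ⇒ N1 ⇒ e a
  N0 ⇒ N2 ⇒ e a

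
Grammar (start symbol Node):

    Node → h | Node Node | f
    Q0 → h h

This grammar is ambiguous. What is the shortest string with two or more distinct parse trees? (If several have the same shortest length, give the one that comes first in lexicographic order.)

f f f

length 1: no string has ≥2 trees
length 2: no string has ≥2 trees
length 3: f f f has 2 parse trees

Two derivations of f f f:
  Node ⇒ Node Node ⇒ Node Node Node ⇒ f Node Node ⇒ f f Node ⇒ f f f
  Node ⇒ Node Node ⇒ f Node ⇒ f Node Node ⇒ f f Node ⇒ f f f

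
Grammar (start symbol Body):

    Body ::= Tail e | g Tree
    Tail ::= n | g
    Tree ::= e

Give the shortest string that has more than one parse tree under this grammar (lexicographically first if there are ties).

length 2: g e has 2 parse trees

Two derivations of g e:
  Body ⇒ Tail e ⇒ g e
  Body ⇒ g Tree ⇒ g e

g e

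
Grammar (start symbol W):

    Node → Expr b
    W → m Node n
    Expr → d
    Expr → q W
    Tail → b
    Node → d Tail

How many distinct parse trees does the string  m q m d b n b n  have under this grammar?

Parse trees for m q m d b n b n:
  [W m [Node [Expr q [W m [Node [Expr d] b] n]] b] n]
  [W m [Node [Expr q [W m [Node d [Tail b]] n]] b] n]

2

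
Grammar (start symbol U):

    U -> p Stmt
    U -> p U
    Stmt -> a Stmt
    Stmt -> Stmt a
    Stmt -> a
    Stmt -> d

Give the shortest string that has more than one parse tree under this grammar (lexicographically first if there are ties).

p a a

length 2: no string has ≥2 trees
length 3: p a a has 2 parse trees

Two derivations of p a a:
  U ⇒ p Stmt ⇒ p a Stmt ⇒ p a a
  U ⇒ p Stmt ⇒ p Stmt a ⇒ p a a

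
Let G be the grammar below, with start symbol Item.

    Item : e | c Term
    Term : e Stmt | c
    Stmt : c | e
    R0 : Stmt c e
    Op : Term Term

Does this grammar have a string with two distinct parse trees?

Unambiguous

Only Item, Term, Stmt are reachable from Item; ignoring the rest: The reachable rules are right-linear with at most one rule per (nonterminal, next-terminal) pair. Each input token forces the next rule, so parsing is deterministic.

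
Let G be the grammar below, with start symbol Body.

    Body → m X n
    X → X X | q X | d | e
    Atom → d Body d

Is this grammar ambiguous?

Ambiguous

Witness: m d d d n

Derivation 1: Body ⇒ m X n ⇒ m X X n ⇒ m X X X n ⇒ m d X X n ⇒ m d d X n ⇒ m d d d n
Derivation 2: Body ⇒ m X n ⇒ m X X n ⇒ m d X n ⇒ m d X X n ⇒ m d d X n ⇒ m d d d n

Two distinct leftmost derivations for the same string.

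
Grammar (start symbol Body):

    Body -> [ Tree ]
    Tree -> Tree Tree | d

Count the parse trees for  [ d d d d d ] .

Parse trees for [ d d d d d ] (showing first 6 of 14):
  [Body [ [Tree [Tree d] [Tree [Tree d] [Tree [Tree d] [Tree [Tree d] [Tree d]]]]] ]]
  [Body [ [Tree [Tree d] [Tree [Tree d] [Tree [Tree [Tree d] [Tree d]] [Tree d]]]] ]]
  [Body [ [Tree [Tree d] [Tree [Tree [Tree d] [Tree d]] [Tree [Tree d] [Tree d]]]] ]]
  [Body [ [Tree [Tree d] [Tree [Tree [Tree d] [Tree [Tree d] [Tree d]]] [Tree d]]] ]]
  [Body [ [Tree [Tree d] [Tree [Tree [Tree [Tree d] [Tree d]] [Tree d]] [Tree d]]] ]]
  [Body [ [Tree [Tree [Tree d] [Tree d]] [Tree [Tree d] [Tree [Tree d] [Tree d]]]] ]]

14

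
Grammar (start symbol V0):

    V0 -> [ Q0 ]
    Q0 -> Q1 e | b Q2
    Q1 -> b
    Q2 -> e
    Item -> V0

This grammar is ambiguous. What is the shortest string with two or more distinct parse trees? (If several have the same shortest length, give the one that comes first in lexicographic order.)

length 4: [ b e ] has 2 parse trees

Two derivations of [ b e ]:
  V0 ⇒ [ Q0 ] ⇒ [ Q1 e ] ⇒ [ b e ]
  V0 ⇒ [ Q0 ] ⇒ [ b Q2 ] ⇒ [ b e ]

[ b e ]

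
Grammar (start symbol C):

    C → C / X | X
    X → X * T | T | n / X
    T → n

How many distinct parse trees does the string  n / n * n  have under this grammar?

Parse trees for n / n * n:
  [C [C [X [T n]]] / [X [X [T n]] * [T n]]]
  [C [X [X n / [X [T n]]] * [T n]]]
  [C [X n / [X [X [T n]] * [T n]]]]

3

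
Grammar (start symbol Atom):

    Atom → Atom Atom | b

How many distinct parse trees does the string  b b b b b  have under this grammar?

Parse trees for b b b b b (showing first 6 of 14):
  [Atom [Atom b] [Atom [Atom b] [Atom [Atom b] [Atom [Atom b] [Atom b]]]]]
  [Atom [Atom b] [Atom [Atom b] [Atom [Atom [Atom b] [Atom b]] [Atom b]]]]
  [Atom [Atom b] [Atom [Atom [Atom b] [Atom b]] [Atom [Atom b] [Atom b]]]]
  [Atom [Atom b] [Atom [Atom [Atom b] [Atom [Atom b] [Atom b]]] [Atom b]]]
  [Atom [Atom b] [Atom [Atom [Atom [Atom b] [Atom b]] [Atom b]] [Atom b]]]
  [Atom [Atom [Atom b] [Atom b]] [Atom [Atom b] [Atom [Atom b] [Atom b]]]]

14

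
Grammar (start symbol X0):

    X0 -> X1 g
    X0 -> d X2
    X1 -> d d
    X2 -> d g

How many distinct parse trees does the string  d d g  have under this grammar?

Parse trees for d d g:
  [X0 [X1 d d] g]
  [X0 d [X2 d g]]

2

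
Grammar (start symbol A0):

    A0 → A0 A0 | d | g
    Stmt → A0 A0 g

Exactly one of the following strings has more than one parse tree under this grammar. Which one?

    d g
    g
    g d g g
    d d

g d g g

d g: 1 tree
g: 1 tree
g d g g: 5 trees
d d: 1 tree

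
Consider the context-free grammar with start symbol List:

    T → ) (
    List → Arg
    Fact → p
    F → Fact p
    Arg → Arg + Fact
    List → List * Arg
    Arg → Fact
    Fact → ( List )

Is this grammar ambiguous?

(F, T are unreachable from List, so their rules don't affect L(List).) This is a standard precedence ladder (List over Arg over Fact), with each level left-recursive on its own operator ('*' at List, '+' at Arg). That structure is LR(1), hence unambiguous.

Unambiguous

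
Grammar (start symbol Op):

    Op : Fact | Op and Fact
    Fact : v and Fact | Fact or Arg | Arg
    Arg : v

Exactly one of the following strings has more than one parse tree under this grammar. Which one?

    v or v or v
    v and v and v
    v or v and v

v or v or v: 1 tree
v and v and v: 4 trees
v or v and v: 1 tree

v and v and v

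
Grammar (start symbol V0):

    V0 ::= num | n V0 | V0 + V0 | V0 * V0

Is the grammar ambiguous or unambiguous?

Witness: n num * num

Derivation 1: V0 ⇒ n V0 ⇒ n V0 * V0 ⇒ n num * V0 ⇒ n num * num
Derivation 2: V0 ⇒ V0 * V0 ⇒ n V0 * V0 ⇒ n num * V0 ⇒ n num * num

Two distinct leftmost derivations for the same string.

Ambiguous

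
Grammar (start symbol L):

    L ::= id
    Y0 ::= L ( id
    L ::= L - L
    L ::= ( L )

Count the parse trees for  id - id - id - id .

5

Parse trees for id - id - id - id:
  [L [L id] - [L [L id] - [L [L id] - [L id]]]]
  [L [L id] - [L [L [L id] - [L id]] - [L id]]]
  [L [L [L id] - [L id]] - [L [L id] - [L id]]]
  [L [L [L id] - [L [L id] - [L id]]] - [L id]]
  [L [L [L [L id] - [L id]] - [L id]] - [L id]]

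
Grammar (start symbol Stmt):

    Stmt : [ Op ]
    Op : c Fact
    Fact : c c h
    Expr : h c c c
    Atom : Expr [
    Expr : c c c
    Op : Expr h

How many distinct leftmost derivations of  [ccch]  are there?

2

Parse trees for [ccch]:
  [Stmt [ [Op c [Fact c c h]] ]]
  [Stmt [ [Op [Expr c c c] h] ]]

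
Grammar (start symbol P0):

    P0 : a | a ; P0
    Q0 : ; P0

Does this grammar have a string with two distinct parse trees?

(Q0 is unreachable from P0, so its rules don't affect L(P0).) The reachable grammar is A → atom sep A | atom. Each atom is followed by either the separator (recurse) or end-of-string (stop) — no choice point.

Unambiguous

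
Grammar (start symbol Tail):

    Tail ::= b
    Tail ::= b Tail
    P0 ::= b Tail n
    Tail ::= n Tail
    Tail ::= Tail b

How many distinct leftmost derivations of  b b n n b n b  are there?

Parse trees for b b n n b n b:
  [Tail b [Tail b [Tail n [Tail n [Tail b [Tail n [Tail b]]]]]]]

1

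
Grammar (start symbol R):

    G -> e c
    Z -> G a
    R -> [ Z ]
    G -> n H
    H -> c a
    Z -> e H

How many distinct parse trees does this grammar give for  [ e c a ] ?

2

Parse trees for [ e c a ]:
  [R [ [Z [G e c] a] ]]
  [R [ [Z e [H c a]] ]]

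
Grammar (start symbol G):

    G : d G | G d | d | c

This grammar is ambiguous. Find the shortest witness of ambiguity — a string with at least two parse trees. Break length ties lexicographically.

length 1: no string has ≥2 trees
length 2: d d has 2 parse trees

Two derivations of d d:
  G ⇒ d G ⇒ d d
  G ⇒ G d ⇒ d d

d d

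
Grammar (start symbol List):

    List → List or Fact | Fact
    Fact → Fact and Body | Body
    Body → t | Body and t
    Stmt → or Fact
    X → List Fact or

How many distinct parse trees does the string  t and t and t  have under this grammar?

4

Parse trees for t and t and t:
  [List [Fact [Fact [Body t]] and [Body [Body t] and t]]]
  [List [Fact [Fact [Fact [Body t]] and [Body t]] and [Body t]]]
  [List [Fact [Fact [Body [Body t] and t]] and [Body t]]]
  [List [Fact [Body [Body [Body t] and t] and t]]]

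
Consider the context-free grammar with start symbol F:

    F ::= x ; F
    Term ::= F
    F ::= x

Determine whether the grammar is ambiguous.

(Term is unreachable from F, so its rules don't affect L(F).) Right-recursive list with a separator: after each atom, whether the separator follows determines the rule. One parse per string.

Unambiguous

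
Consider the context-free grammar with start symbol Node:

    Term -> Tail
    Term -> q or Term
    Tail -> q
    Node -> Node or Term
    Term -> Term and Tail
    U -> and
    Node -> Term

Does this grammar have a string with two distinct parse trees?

Ambiguous

Witness: q or q

Derivation 1: Node ⇒ Node or Term ⇒ Term or Term ⇒ Tail or Term ⇒ q or Term ⇒ q or Tail ⇒ q or q
Derivation 2: Node ⇒ Term ⇒ q or Term ⇒ q or Tail ⇒ q or q

Two distinct leftmost derivations for the same string.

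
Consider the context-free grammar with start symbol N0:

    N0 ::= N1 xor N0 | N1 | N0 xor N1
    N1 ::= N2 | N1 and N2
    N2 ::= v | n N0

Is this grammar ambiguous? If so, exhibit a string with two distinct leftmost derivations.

Witness: v xor v

Derivation 1: N0 ⇒ N1 xor N0 ⇒ N2 xor N0 ⇒ v xor N0 ⇒ v xor N1 ⇒ v xor N2 ⇒ v xor v
Derivation 2: N0 ⇒ N0 xor N1 ⇒ N1 xor N1 ⇒ N2 xor N1 ⇒ v xor N1 ⇒ v xor N2 ⇒ v xor v

Two distinct leftmost derivations for the same string.

Ambiguous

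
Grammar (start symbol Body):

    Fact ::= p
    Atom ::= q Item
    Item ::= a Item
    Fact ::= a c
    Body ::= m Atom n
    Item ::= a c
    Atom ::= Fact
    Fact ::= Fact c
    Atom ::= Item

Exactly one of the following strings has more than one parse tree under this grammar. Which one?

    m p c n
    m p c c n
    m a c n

m p c n: 1 tree
m p c c n: 1 tree
m a c n: 2 trees

m a c n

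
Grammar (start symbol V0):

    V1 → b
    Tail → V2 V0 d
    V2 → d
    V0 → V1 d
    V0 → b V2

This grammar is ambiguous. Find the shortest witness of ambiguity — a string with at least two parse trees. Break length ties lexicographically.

b d

length 2: b d has 2 parse trees

Two derivations of b d:
  V0 ⇒ V1 d ⇒ b d
  V0 ⇒ b V2 ⇒ b d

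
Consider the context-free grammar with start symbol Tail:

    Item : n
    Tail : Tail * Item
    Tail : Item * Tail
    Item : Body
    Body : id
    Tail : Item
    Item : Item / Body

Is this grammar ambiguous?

Witness: id * id

Derivation 1: Tail ⇒ Tail * Item ⇒ Item * Item ⇒ Body * Item ⇒ id * Item ⇒ id * Body ⇒ id * id
Derivation 2: Tail ⇒ Item * Tail ⇒ Body * Tail ⇒ id * Tail ⇒ id * Item ⇒ id * Body ⇒ id * id

Two distinct leftmost derivations for the same string.

Ambiguous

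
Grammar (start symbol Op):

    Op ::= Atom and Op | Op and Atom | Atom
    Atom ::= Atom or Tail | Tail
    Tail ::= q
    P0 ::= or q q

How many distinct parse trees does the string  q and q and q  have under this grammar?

Parse trees for q and q and q:
  [Op [Atom [Tail q]] and [Op [Atom [Tail q]] and [Op [Atom [Tail q]]]]]
  [Op [Atom [Tail q]] and [Op [Op [Atom [Tail q]]] and [Atom [Tail q]]]]
  [Op [Op [Atom [Tail q]] and [Op [Atom [Tail q]]]] and [Atom [Tail q]]]
  [Op [Op [Op [Atom [Tail q]]] and [Atom [Tail q]]] and [Atom [Tail q]]]

4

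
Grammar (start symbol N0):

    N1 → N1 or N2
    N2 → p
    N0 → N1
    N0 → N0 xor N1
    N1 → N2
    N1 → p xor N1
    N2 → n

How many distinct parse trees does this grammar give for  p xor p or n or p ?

Parse trees for p xor p or n or p:
  [N0 [N1 [N1 [N1 p xor [N1 [N2 p]]] or [N2 n]] or [N2 p]]]
  [N0 [N1 [N1 p xor [N1 [N1 [N2 p]] or [N2 n]]] or [N2 p]]]
  [N0 [N1 p xor [N1 [N1 [N1 [N2 p]] or [N2 n]] or [N2 p]]]]
  [N0 [N0 [N1 [N2 p]]] xor [N1 [N1 [N1 [N2 p]] or [N2 n]] or [N2 p]]]

4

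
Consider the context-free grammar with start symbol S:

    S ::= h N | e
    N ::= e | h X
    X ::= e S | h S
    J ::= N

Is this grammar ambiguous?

Unambiguous

Only S, N, X are reachable from S; ignoring the rest: Each reachable nonterminal has at most one production per leading terminal, and all productions are right-linear; the derivation is determined token-by-token.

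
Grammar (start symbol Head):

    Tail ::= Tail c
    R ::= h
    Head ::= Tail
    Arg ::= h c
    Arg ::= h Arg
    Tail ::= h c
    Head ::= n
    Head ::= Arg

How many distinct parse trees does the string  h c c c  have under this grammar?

Parse trees for h c c c:
  [Head [Tail [Tail [Tail h c] c] c]]

1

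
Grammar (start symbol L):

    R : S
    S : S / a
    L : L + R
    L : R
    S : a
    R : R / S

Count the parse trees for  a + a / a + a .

2

Parse trees for a + a / a + a:
  [L [L [L [R [S a]]] + [R [S [S a] / a]]] + [R [S a]]]
  [L [L [L [R [S a]]] + [R [R [S a]] / [S a]]] + [R [S a]]]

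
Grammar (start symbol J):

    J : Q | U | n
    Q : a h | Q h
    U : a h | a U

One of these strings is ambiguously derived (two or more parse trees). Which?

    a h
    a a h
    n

a h: 2 trees
a a h: 1 tree
n: 1 tree

a h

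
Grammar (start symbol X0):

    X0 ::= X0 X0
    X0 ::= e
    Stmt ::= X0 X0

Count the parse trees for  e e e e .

Parse trees for e e e e:
  [X0 [X0 e] [X0 [X0 e] [X0 [X0 e] [X0 e]]]]
  [X0 [X0 e] [X0 [X0 [X0 e] [X0 e]] [X0 e]]]
  [X0 [X0 [X0 e] [X0 e]] [X0 [X0 e] [X0 e]]]
  [X0 [X0 [X0 e] [X0 [X0 e] [X0 e]]] [X0 e]]
  [X0 [X0 [X0 [X0 e] [X0 e]] [X0 e]] [X0 e]]

5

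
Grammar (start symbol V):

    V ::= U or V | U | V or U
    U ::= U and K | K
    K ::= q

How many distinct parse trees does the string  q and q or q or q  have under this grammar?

4

Parse trees for q and q or q or q:
  [V [U [U [K q]] and [K q]] or [V [U [K q]] or [V [U [K q]]]]]
  [V [U [U [K q]] and [K q]] or [V [V [U [K q]]] or [U [K q]]]]
  [V [V [U [U [K q]] and [K q]] or [V [U [K q]]]] or [U [K q]]]
  [V [V [V [U [U [K q]] and [K q]]] or [U [K q]]] or [U [K q]]]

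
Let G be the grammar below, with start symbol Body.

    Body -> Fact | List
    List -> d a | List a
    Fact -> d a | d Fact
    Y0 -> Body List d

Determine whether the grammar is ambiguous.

Ambiguous

Witness: d a

Derivation 1: Body ⇒ Fact ⇒ d a
Derivation 2: Body ⇒ List ⇒ d a

Two distinct leftmost derivations for the same string.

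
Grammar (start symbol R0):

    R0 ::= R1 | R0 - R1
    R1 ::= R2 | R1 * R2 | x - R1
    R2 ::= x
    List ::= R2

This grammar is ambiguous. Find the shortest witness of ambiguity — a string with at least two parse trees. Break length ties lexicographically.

length 1: no string has ≥2 trees
length 3: x - x has 2 parse trees

Two derivations of x - x:
  R0 ⇒ R1 ⇒ x - R1 ⇒ x - R2 ⇒ x - x
  R0 ⇒ R0 - R1 ⇒ R1 - R1 ⇒ R2 - R1 ⇒ x - R1 ⇒ x - R2 ⇒ x - x

x - x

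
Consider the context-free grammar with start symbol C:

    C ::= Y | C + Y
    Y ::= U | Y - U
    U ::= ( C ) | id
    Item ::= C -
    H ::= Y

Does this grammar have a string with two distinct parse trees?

Unambiguous

Only C, Y, U are reachable from C; ignoring the rest: This is a standard precedence ladder (C over Y over U), with each level left-recursive on its own operator ('+' at C, '-' at Y). That structure is LR(1), hence unambiguous.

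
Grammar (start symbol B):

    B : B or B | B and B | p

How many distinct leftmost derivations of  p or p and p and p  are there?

Parse trees for p or p and p and p:
  [B [B p] or [B [B p] and [B [B p] and [B p]]]]
  [B [B p] or [B [B [B p] and [B p]] and [B p]]]
  [B [B [B p] or [B p]] and [B [B p] and [B p]]]
  [B [B [B p] or [B [B p] and [B p]]] and [B p]]
  [B [B [B [B p] or [B p]] and [B p]] and [B p]]

5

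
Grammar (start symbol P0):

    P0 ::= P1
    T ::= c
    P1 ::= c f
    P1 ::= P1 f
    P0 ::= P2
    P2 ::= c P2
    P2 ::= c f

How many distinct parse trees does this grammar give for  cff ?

1

Parse trees for cff:
  [P0 [P1 [P1 c f] f]]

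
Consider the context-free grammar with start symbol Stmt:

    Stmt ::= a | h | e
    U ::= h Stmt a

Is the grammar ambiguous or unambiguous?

(U is unreachable from Stmt, so its rules don't affect L(Stmt).) The reachable rules are right-linear with at most one rule per (nonterminal, next-terminal) pair. Each input token forces the next rule, so parsing is deterministic.

Unambiguous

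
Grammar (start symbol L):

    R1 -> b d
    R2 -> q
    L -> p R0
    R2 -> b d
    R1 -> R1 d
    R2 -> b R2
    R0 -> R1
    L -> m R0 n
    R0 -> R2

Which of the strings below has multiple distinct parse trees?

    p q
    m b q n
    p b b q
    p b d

p q: 1 tree
m b q n: 1 tree
p b b q: 1 tree
p b d: 2 trees

p b d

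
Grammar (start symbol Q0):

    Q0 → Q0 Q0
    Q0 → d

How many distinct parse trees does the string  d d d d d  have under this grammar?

Parse trees for d d d d d (showing first 6 of 14):
  [Q0 [Q0 d] [Q0 [Q0 d] [Q0 [Q0 d] [Q0 [Q0 d] [Q0 d]]]]]
  [Q0 [Q0 d] [Q0 [Q0 d] [Q0 [Q0 [Q0 d] [Q0 d]] [Q0 d]]]]
  [Q0 [Q0 d] [Q0 [Q0 [Q0 d] [Q0 d]] [Q0 [Q0 d] [Q0 d]]]]
  [Q0 [Q0 d] [Q0 [Q0 [Q0 d] [Q0 [Q0 d] [Q0 d]]] [Q0 d]]]
  [Q0 [Q0 d] [Q0 [Q0 [Q0 [Q0 d] [Q0 d]] [Q0 d]] [Q0 d]]]
  [Q0 [Q0 [Q0 d] [Q0 d]] [Q0 [Q0 d] [Q0 [Q0 d] [Q0 d]]]]

14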